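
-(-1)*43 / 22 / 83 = 0.02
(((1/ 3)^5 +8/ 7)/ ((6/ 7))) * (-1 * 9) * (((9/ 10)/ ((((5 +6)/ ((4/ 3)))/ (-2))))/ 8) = 1951/5940 = 0.33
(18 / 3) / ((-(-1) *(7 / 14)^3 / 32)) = 1536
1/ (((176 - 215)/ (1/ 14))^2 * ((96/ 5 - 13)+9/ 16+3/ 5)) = 20/43897581 = 0.00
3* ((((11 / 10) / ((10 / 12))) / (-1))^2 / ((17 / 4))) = 1.23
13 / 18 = 0.72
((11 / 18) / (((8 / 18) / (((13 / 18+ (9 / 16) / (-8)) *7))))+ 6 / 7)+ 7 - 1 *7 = 460085/64512 = 7.13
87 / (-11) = -87/11 = -7.91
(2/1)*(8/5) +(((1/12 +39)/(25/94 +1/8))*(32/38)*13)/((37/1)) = 7258544/221445 = 32.78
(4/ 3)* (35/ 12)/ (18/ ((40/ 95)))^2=560/263169 = 0.00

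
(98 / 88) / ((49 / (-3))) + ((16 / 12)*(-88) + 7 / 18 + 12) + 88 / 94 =-1937071/18612 = -104.08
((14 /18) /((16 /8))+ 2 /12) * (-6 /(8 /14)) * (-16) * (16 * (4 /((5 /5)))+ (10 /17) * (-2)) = 99680/17 = 5863.53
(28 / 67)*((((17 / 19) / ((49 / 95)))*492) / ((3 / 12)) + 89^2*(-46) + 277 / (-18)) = -636746690/4221 = -150852.09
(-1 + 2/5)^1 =-3/5 = -0.60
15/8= 1.88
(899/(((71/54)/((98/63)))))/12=6293/71 = 88.63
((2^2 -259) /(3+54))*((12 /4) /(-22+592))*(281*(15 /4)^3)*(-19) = 16122375/2432 = 6629.27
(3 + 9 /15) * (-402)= -1447.20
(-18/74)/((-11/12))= 108/407 = 0.27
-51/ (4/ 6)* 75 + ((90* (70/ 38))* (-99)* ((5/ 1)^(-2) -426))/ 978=8740467/6194 = 1411.12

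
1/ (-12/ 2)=-1/6 = -0.17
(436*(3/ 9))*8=3488/3 = 1162.67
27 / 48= 9/16 = 0.56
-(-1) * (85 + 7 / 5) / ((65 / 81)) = 34992/325 = 107.67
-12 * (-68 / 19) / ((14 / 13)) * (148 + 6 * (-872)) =-26965536/133 = -202748.39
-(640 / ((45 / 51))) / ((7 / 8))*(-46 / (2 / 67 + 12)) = 26825728/8463 = 3169.77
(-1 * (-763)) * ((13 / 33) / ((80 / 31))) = 307489/2640 = 116.47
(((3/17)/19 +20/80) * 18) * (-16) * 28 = -2090.90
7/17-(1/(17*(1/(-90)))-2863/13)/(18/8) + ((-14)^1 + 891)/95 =20761738/188955 = 109.88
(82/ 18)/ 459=41/4131 = 0.01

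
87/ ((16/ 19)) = 1653/16 = 103.31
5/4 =1.25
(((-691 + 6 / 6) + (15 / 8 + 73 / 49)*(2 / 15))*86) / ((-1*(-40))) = -87173083/58800 = -1482.54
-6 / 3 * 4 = -8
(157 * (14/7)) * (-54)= -16956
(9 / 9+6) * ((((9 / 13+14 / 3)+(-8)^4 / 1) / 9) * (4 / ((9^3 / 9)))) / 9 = 4478684/255879 = 17.50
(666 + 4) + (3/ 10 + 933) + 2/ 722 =5787923/3610 = 1603.30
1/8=0.12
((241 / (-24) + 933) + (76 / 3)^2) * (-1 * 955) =-107591255/72 = -1494322.99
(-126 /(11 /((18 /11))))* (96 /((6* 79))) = -36288/9559 = -3.80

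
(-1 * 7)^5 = -16807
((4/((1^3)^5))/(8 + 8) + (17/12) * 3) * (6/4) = 27/4 = 6.75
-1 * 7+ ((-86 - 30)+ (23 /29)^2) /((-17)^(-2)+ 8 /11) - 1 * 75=-468647559/1953643 = -239.88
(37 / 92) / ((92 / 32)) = 74/529 = 0.14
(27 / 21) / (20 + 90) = 9/770 = 0.01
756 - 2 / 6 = 2267/3 = 755.67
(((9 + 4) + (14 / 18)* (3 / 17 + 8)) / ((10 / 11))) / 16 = 16291/12240 = 1.33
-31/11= -2.82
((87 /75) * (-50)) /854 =-29/427 = -0.07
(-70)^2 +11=4911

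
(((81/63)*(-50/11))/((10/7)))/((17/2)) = -90/187 = -0.48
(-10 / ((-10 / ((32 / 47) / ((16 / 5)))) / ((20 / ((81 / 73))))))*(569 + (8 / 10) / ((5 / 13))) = 2779256/1269 = 2190.12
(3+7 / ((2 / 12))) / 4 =45/4 = 11.25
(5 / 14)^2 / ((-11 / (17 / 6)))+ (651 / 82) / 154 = 9917/530376 = 0.02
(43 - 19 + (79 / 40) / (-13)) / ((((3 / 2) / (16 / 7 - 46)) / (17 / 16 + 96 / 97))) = -4427157/3104 = -1426.27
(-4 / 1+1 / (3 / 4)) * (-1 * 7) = 56/3 = 18.67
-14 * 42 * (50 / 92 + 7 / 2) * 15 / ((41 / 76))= -62339760/943 = -66107.91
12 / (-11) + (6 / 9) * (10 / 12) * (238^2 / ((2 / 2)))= 3115312/99 = 31467.80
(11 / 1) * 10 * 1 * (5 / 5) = 110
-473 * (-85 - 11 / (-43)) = 40084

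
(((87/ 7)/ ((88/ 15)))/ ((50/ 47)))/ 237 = 0.01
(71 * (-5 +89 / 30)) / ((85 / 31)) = -134261/2550 = -52.65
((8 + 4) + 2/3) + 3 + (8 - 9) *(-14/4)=115/6 = 19.17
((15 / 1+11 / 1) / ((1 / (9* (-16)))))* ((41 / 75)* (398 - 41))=-18266976/25 = -730679.04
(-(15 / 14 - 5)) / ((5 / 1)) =11/14 = 0.79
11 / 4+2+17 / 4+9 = 18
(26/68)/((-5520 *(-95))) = 13/17829600 = 0.00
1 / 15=0.07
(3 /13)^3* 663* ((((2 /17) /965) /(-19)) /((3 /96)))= -5184/3098615 = 0.00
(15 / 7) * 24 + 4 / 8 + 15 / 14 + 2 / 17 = 903/17 = 53.12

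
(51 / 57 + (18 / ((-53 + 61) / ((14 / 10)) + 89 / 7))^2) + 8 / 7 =735691/245917 = 2.99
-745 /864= -0.86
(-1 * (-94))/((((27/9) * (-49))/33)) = -1034/49 = -21.10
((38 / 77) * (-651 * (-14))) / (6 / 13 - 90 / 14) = -1500772/1991 = -753.78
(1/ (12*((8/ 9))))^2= 9/1024 = 0.01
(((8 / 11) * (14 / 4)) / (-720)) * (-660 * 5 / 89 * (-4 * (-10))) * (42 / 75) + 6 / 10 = 4721/1335 = 3.54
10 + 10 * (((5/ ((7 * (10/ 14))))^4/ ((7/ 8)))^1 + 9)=780/7 = 111.43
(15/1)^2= 225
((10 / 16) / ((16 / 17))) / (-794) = -85/101632 = 0.00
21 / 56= 3/8 = 0.38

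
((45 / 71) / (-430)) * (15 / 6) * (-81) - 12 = -142899/12212 = -11.70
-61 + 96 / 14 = -379/7 = -54.14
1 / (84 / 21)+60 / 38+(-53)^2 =213623/76 = 2810.83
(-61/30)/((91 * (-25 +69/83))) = 5063/5476380 = 0.00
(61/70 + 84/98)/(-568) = -121/39760 = 0.00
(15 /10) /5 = 3/10 = 0.30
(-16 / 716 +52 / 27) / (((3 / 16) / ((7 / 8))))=128800/14499 = 8.88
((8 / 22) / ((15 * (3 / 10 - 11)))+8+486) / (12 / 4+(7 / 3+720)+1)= 1744306/2564683 = 0.68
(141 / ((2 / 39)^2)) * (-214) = -22947327/2 = -11473663.50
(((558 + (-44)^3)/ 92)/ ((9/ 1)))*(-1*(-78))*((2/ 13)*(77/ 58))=-3258101/2001 = -1628.24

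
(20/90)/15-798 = -107728/135 = -797.99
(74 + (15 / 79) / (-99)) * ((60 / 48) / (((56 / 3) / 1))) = 137795/27808 = 4.96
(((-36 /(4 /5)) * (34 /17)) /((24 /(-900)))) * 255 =860625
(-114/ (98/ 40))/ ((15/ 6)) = -912/49 = -18.61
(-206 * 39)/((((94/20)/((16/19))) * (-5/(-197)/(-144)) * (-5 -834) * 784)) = -455817024/36712123 = -12.42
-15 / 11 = -1.36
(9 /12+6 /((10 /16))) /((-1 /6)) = -621/10 = -62.10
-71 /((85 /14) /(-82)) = 81508/85 = 958.92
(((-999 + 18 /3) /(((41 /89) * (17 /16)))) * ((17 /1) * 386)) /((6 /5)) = -454846960/41 = -11093828.29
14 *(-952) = -13328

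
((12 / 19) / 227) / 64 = 3/69008 = 0.00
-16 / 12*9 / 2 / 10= -3/5 = -0.60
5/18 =0.28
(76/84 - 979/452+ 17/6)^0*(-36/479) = -36/479 = -0.08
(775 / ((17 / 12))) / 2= 4650/17 = 273.53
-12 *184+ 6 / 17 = -37530/17 = -2207.65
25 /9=2.78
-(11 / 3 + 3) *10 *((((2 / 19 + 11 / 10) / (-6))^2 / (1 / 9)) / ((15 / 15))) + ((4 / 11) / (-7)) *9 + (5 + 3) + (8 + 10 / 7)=-1209161/166782 = -7.25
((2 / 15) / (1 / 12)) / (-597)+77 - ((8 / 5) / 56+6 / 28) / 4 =12860723/167160 = 76.94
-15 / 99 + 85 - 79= 193/33 = 5.85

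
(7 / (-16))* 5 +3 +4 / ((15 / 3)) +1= 209/80 = 2.61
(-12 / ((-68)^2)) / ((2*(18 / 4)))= -1/3468 = 0.00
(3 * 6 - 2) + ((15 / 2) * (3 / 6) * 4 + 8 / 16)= 63/2 = 31.50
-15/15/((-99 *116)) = 1/11484 = 0.00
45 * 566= 25470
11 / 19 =0.58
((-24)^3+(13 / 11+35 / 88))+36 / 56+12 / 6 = -8512983/616 = -13819.78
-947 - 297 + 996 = -248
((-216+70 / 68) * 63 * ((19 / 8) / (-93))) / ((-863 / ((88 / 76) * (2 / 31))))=-1688379/56395324 = -0.03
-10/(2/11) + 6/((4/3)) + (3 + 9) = -38.50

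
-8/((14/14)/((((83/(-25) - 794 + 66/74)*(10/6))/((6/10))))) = 5893568/333 = 17698.40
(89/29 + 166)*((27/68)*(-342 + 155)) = -1456191/116 = -12553.37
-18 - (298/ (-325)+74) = -29602/325 = -91.08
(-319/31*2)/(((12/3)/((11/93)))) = -0.61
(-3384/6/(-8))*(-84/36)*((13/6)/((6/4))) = -4277/18 = -237.61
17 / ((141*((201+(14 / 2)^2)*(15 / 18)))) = 17/29375 = 0.00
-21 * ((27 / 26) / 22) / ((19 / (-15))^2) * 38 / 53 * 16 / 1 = -1020600/144001 = -7.09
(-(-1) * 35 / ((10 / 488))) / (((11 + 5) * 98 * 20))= 0.05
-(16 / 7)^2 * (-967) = 247552/49 = 5052.08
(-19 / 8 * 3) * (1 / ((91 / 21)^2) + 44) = -424365/1352 = -313.88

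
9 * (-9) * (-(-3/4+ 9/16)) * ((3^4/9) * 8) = -2187/2 = -1093.50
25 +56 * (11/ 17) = 1041/17 = 61.24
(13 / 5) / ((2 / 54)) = 351/5 = 70.20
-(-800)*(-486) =-388800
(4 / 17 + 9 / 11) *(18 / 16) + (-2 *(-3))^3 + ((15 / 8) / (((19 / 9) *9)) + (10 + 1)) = 1622185/7106 = 228.28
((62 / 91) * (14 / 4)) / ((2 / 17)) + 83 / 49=27981/1274 = 21.96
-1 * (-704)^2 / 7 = -495616/7 = -70802.29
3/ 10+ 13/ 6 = 37/15 = 2.47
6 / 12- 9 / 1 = -17/2 = -8.50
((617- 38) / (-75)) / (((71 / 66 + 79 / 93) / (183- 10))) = -22771298/32825 = -693.72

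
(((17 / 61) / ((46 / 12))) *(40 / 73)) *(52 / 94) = 106080/4813693 = 0.02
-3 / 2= -1.50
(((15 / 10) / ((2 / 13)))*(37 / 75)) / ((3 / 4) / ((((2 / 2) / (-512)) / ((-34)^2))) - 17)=-481/44392100 = 0.00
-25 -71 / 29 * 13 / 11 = -8898/319 = -27.89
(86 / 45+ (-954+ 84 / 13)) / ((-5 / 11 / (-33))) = -68652.55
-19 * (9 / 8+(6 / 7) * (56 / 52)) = -4047/104 = -38.91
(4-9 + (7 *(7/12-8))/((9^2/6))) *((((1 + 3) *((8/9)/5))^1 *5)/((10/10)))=-22928/729 = -31.45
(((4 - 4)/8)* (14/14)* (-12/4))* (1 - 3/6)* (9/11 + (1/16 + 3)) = 0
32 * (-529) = -16928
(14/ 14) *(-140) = -140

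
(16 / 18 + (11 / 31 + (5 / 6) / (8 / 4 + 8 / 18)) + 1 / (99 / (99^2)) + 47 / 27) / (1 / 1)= 3768439/36828 = 102.33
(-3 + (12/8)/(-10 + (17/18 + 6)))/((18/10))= -64/33 = -1.94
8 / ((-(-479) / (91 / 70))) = 52/2395 = 0.02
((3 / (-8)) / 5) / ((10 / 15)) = -9/80 = -0.11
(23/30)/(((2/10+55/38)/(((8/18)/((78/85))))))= 74290/329589 = 0.23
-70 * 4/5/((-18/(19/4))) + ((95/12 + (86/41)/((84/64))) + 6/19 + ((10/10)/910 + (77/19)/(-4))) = 75272368/3190005 = 23.60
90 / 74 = 45/37 = 1.22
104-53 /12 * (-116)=1849/3 = 616.33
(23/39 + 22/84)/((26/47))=7285/4732 = 1.54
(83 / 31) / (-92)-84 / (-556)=48355/396428 = 0.12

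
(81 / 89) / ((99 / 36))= 324/979 = 0.33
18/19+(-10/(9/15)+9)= -6.72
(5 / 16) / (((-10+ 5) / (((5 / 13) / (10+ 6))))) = -5/3328 = 0.00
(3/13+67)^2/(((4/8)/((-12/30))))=-3055504/845 = -3615.98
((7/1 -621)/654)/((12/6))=-0.47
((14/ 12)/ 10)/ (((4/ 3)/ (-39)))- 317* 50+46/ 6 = -3802979/240 = -15845.75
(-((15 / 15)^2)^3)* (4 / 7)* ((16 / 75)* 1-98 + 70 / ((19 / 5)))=452384/9975 = 45.35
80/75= 16/15 = 1.07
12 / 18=0.67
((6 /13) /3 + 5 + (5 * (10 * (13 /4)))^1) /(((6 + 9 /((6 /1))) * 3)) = 1453/195 = 7.45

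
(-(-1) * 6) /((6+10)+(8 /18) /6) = 0.37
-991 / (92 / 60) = -14865/23 = -646.30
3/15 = 1/5 = 0.20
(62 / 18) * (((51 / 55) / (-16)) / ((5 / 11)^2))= -5797/6000 = -0.97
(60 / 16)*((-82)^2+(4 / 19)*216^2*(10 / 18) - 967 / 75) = 17339327/380 = 45629.81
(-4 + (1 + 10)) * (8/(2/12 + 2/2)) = 48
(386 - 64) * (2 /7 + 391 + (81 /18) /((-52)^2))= 340689225/2704 = 125994.54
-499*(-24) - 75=11901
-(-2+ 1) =1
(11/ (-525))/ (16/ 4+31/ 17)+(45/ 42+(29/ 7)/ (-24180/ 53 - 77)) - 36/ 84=168649751/267066450 = 0.63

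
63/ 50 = 1.26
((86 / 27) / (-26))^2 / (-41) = -1849/5051241 = 0.00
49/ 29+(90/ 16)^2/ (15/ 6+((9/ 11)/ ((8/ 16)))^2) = 9070429/1162784 = 7.80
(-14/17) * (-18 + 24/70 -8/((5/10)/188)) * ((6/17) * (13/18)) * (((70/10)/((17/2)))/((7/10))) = 11013392/14739 = 747.23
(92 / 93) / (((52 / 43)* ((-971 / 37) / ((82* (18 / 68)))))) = -4500939/6652321 = -0.68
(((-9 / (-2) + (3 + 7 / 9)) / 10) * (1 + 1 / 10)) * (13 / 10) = 1.18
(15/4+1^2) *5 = 95/4 = 23.75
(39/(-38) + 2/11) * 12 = -2118/209 = -10.13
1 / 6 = 0.17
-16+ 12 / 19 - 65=-1527/19 = -80.37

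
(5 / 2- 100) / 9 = -65/6 = -10.83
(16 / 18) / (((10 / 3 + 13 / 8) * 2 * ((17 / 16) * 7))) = 512/42483 = 0.01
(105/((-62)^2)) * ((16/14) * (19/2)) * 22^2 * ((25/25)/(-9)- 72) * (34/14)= -507297340/20181 = -25137.37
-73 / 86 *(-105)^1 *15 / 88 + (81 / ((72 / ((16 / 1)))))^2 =2567007/7568 = 339.19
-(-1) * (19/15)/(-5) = -19/75 = -0.25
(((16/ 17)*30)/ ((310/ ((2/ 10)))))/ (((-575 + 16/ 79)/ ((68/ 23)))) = -15168/161883085 = 0.00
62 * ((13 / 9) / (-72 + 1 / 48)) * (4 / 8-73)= 186992/2073 = 90.20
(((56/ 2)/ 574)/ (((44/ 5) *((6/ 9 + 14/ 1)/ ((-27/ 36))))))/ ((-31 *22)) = 45/108268864 = 0.00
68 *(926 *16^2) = 16119808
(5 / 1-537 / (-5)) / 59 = 562/295 = 1.91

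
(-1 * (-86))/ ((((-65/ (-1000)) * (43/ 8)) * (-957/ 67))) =-214400/12441 = -17.23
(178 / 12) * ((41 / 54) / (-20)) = -3649/6480 = -0.56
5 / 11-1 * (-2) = 27/11 = 2.45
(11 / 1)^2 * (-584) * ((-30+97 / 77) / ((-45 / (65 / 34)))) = -92406028/1071 = -86280.14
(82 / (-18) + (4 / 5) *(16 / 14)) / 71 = -0.05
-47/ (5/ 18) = -846/5 = -169.20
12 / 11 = 1.09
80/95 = 16/19 = 0.84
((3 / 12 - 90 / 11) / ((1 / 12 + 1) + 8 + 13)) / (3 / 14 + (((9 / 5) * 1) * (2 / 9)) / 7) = -14658/11077 = -1.32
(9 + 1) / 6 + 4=17/3 = 5.67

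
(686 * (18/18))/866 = 343/433 = 0.79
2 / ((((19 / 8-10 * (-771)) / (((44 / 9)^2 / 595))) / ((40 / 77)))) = 2048/378456057 = 0.00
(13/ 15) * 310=806/3 = 268.67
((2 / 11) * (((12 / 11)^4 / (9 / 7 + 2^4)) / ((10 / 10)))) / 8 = 36288/19487171 = 0.00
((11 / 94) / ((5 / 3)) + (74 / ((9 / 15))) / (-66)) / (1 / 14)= -25.18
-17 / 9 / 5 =-0.38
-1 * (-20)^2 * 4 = -1600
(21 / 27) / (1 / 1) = 7/9 = 0.78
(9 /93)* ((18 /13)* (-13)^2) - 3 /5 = 3417/155 = 22.05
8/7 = 1.14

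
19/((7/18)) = 342/7 = 48.86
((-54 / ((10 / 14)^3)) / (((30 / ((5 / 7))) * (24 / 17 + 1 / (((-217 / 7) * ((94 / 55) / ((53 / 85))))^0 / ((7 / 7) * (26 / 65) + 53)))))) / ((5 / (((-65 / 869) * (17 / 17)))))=32487/33738925 = 0.00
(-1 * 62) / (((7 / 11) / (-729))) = 497178/7 = 71025.43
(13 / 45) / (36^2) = 13/58320 = 0.00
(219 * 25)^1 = 5475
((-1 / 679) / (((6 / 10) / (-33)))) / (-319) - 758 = -758.00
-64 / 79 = -0.81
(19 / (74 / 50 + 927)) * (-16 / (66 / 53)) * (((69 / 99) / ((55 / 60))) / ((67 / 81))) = -0.24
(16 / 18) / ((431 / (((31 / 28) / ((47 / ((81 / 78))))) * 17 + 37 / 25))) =1621717/414762075 = 0.00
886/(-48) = -443/24 = -18.46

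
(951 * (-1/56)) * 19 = -18069/56 = -322.66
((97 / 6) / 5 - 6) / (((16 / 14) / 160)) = -1162/3 = -387.33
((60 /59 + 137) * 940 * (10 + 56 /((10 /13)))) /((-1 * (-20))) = 158446494/295 = 537106.76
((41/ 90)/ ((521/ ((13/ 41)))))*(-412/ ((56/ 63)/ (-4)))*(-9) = -12051/2605 = -4.63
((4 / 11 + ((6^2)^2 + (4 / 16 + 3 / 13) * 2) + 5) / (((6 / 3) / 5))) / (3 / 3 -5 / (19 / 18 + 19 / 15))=-35384175/12532 = -2823.51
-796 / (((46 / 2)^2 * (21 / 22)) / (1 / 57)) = -17512/633213 = -0.03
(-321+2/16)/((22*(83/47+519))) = -120649/4307776 = -0.03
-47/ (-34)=47/34 = 1.38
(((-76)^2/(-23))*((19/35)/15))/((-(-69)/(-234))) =2853344/92575 = 30.82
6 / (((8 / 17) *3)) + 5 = 37/4 = 9.25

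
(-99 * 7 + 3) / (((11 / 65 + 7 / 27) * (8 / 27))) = -16347825/3008 = -5434.78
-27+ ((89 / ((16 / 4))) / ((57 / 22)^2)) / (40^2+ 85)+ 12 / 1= -82107706/5474565 = -15.00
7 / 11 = 0.64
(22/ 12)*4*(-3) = -22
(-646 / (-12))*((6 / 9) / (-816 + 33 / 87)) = -9367/212877 = -0.04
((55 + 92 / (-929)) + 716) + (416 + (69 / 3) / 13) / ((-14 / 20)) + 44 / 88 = 29518953/169078 = 174.59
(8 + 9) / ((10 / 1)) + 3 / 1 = 4.70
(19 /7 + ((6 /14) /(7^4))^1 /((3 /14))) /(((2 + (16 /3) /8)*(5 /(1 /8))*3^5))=2173/20744640 = 0.00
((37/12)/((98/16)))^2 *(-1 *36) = -21904/2401 = -9.12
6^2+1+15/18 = 227/6 = 37.83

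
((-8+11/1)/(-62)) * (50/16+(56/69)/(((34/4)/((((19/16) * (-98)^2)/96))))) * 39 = -1323751/48484 = -27.30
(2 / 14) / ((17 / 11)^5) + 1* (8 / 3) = 79995145/29816997 = 2.68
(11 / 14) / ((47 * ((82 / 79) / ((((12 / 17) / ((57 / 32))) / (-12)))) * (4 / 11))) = -19118/13070841 = 0.00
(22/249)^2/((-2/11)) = -2662/62001 = -0.04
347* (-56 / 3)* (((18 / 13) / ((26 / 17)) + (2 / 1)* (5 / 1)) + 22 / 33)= -114007544/1521 = -74955.65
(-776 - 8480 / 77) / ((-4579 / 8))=545856/352583 = 1.55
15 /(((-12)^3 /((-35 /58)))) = 175/33408 = 0.01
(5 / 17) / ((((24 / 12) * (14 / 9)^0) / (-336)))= -840/17 = -49.41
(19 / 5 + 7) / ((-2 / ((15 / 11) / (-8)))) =81/88 = 0.92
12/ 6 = 2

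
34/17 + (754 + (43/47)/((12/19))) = 757.45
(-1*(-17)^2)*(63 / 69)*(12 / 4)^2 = -2374.83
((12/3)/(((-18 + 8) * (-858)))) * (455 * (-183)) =-427/11 = -38.82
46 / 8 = 23/4 = 5.75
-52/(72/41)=-533/18 = -29.61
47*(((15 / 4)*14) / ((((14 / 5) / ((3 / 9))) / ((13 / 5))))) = 3055/4 = 763.75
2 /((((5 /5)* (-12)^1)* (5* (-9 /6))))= 1/45 = 0.02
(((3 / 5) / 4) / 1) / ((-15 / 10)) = -1/10 = -0.10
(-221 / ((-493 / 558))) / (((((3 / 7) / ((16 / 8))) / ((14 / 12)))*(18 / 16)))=315952/261 = 1210.54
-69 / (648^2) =-23/139968 = 0.00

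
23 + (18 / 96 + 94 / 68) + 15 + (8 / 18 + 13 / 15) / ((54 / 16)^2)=354107287/8922960 = 39.68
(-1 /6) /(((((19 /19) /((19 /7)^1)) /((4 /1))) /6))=-76/7 = -10.86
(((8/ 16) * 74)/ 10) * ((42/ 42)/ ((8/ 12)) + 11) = 185/4 = 46.25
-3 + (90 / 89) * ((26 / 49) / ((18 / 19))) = -10613/4361 = -2.43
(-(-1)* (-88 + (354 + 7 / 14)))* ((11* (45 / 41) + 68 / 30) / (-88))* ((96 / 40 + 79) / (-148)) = 114647/4800 = 23.88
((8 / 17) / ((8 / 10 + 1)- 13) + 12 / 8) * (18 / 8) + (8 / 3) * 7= 62681/2856 = 21.95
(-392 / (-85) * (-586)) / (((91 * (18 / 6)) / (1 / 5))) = -32816/16575 = -1.98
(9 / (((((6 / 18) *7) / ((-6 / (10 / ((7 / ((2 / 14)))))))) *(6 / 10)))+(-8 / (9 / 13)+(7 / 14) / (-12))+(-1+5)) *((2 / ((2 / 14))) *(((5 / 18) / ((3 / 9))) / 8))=-495425/1728 = -286.70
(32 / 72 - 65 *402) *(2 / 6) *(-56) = 13169296/27 = 487751.70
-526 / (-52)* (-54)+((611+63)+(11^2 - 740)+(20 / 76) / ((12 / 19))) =-76567/156 = -490.81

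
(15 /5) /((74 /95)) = 285/74 = 3.85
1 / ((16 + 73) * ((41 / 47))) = 47/3649 = 0.01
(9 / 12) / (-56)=-3/224 = -0.01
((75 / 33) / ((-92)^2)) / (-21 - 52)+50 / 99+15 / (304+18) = 236200145/428185296 = 0.55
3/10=0.30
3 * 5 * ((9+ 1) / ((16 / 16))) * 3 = 450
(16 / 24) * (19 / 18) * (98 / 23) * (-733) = -1364846/621 = -2197.82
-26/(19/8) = -10.95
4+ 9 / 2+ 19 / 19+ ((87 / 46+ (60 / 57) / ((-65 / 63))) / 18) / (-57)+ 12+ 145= 646983067/3885804 = 166.50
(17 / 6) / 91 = 17/546 = 0.03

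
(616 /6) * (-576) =-59136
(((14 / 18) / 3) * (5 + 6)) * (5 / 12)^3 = 9625/46656 = 0.21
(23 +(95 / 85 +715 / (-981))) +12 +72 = 1790923/16677 = 107.39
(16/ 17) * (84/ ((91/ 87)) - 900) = -771.48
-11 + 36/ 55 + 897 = 48766/55 = 886.65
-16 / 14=-1.14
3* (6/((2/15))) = 135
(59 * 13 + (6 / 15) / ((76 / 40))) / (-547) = -14577/10393 = -1.40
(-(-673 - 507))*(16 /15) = 3776/3 = 1258.67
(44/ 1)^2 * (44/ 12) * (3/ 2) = 10648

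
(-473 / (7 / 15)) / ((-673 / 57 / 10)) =4044150/4711 = 858.45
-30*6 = -180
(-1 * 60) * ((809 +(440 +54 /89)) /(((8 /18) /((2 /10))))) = -3002805/89 = -33739.38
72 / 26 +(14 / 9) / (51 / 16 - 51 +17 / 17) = 34252/12519 = 2.74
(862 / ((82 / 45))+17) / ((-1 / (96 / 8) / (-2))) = 482208/41 = 11761.17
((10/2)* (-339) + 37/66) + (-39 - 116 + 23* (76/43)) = -1808.79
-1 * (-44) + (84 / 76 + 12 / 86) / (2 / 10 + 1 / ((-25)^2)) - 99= -558465/11438 = -48.83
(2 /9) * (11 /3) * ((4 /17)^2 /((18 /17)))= 176/4131 = 0.04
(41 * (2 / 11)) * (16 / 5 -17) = -5658/55 = -102.87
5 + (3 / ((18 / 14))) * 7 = 64/3 = 21.33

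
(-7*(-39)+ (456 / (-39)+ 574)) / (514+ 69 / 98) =1064182/655733 = 1.62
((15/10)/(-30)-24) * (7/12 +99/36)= -481/6 = -80.17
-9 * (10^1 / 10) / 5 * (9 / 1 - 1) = -72/5 = -14.40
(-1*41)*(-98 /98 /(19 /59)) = 2419/19 = 127.32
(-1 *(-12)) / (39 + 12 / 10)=20/67 = 0.30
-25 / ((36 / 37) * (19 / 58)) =-78.44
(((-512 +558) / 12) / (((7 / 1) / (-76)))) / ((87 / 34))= -29716/1827 = -16.26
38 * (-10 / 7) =-380/7 = -54.29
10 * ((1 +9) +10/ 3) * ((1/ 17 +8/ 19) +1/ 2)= 130.65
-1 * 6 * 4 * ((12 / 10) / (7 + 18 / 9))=-16/5 = -3.20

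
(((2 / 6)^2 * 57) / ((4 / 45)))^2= 81225/16 = 5076.56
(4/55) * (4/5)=16/275 = 0.06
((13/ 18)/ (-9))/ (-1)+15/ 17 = 2651/2754 = 0.96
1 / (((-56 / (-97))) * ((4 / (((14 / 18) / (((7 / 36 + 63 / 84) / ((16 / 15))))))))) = 97/255 = 0.38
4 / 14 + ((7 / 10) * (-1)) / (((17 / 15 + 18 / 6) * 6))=447/1736 = 0.26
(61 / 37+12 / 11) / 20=223/1628 = 0.14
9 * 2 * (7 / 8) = 63/4 = 15.75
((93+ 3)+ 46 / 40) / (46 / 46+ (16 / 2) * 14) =1943/2260 = 0.86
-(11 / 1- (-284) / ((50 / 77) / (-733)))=8014347/25 = 320573.88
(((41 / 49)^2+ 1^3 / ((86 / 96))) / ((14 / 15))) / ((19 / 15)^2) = 632917125/521790122 = 1.21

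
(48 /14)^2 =576/49 = 11.76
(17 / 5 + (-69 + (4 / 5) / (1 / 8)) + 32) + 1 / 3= -403/15 = -26.87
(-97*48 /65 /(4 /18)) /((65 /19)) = -398088/4225 = -94.22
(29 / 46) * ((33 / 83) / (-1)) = -957/3818 = -0.25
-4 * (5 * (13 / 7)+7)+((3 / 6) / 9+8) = -7193/126 = -57.09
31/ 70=0.44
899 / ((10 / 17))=15283/10 = 1528.30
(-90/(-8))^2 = 2025/16 = 126.56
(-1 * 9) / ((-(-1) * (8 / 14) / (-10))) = 315/2 = 157.50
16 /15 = 1.07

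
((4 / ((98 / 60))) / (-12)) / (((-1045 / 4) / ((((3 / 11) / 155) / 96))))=1/69843620 = 0.00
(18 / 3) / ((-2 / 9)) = -27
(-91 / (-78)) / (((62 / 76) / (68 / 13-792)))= -1360324/1209 = -1125.16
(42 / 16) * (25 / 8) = 525/64 = 8.20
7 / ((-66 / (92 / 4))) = -161/66 = -2.44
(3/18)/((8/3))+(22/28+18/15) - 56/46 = 10701/12880 = 0.83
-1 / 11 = -0.09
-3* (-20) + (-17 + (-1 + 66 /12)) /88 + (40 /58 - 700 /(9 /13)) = -43665085/45936 = -950.56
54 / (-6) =-9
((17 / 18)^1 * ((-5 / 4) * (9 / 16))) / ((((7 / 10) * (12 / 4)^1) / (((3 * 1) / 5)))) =-85/448 = -0.19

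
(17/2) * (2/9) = 17/9 = 1.89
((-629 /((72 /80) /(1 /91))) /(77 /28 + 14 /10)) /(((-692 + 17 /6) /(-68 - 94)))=-2717280/6246331 = -0.44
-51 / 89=-0.57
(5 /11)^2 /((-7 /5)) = -125/847 = -0.15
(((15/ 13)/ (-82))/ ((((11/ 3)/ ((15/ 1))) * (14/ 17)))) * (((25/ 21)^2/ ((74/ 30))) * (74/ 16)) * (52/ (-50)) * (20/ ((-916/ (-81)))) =193640625/566795152 = 0.34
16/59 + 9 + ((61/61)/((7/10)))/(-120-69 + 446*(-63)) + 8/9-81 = -275863402/3894177 = -70.84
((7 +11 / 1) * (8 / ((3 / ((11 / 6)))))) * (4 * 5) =1760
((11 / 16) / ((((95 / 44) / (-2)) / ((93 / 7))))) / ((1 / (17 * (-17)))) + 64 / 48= 9761671/3990 = 2446.53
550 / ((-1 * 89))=-550/89 = -6.18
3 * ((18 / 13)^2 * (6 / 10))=2916/845 = 3.45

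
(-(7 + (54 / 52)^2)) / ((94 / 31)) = -169291/63544 = -2.66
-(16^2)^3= -16777216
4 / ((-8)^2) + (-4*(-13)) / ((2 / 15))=6241/16 = 390.06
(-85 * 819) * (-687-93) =54299700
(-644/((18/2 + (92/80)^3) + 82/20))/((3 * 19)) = -0.77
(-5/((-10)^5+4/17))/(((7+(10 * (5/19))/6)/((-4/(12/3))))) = -4845/720798304 = 0.00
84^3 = 592704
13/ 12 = 1.08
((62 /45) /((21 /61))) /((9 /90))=7564/189 = 40.02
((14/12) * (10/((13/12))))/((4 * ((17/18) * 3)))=0.95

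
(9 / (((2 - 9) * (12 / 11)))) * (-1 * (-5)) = -165/28 = -5.89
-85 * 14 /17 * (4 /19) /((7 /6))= -240/19 = -12.63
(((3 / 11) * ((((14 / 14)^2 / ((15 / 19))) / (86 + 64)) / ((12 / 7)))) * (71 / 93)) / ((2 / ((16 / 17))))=9443/19564875 = 0.00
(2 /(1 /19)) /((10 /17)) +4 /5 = 327/5 = 65.40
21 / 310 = 0.07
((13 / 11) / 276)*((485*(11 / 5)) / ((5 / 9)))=3783/460 = 8.22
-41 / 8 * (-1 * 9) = 369/8 = 46.12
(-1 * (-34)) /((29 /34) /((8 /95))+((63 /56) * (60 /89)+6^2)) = 823072/1135043 = 0.73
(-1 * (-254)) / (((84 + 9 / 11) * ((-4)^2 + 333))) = 2794/325617 = 0.01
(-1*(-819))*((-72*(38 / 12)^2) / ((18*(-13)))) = 2527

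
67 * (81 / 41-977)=-65326.63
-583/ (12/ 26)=-1263.17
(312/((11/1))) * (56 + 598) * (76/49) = 15507648/539 = 28771.15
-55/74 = -0.74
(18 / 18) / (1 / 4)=4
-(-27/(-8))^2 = -729/64 = -11.39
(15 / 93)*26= 130/31 = 4.19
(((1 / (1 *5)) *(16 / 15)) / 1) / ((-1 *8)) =-2/75 = -0.03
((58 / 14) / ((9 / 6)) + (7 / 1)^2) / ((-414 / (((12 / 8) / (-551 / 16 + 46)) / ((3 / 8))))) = -34784/804195 = -0.04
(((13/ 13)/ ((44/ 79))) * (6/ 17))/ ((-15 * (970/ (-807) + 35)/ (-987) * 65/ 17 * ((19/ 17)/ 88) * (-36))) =-118856843/168423125 = -0.71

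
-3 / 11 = -0.27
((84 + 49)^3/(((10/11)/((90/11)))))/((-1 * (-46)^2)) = -21173733/2116 = -10006.49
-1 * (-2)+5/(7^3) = 691/343 = 2.01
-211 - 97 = -308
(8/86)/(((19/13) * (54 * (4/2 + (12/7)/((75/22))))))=2275/4830921 = 0.00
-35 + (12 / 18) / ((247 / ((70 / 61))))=-1581895/45201 = -35.00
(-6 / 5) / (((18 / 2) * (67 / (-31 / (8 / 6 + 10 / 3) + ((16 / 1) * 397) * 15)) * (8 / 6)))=-1333827/9380 = -142.20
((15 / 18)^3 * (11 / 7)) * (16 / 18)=1375/1701 = 0.81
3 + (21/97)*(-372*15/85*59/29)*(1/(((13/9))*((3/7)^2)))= -65888457/621673 = -105.99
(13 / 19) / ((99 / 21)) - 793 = -792.85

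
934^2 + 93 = 872449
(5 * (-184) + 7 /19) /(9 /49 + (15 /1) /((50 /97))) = -8561770/272631 = -31.40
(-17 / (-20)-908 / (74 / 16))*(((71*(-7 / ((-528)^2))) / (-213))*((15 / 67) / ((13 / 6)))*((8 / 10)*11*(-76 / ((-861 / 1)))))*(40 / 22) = -70471/295159656 = 0.00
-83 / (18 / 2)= -9.22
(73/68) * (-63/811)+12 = 657177/55148 = 11.92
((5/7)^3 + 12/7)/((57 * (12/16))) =2852/58653 = 0.05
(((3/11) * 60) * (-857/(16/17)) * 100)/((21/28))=-21853500/11 = -1986681.82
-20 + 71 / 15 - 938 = -14299/15 = -953.27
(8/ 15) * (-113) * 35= -6328/3 = -2109.33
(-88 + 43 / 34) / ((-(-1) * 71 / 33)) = -97317/2414 = -40.31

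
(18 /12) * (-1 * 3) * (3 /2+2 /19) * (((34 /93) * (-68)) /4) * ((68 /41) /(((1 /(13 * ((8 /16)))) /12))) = 140256324/24149 = 5807.96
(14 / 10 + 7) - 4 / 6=116/15 = 7.73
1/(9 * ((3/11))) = 11/27 = 0.41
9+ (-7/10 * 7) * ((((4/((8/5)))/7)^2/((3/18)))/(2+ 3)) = 33/4 = 8.25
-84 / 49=-1.71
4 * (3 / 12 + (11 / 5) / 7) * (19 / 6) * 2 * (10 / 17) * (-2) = -6004/357 = -16.82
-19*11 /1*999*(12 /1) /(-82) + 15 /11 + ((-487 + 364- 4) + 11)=30440.14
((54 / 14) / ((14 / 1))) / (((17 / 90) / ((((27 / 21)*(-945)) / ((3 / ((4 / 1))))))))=-1968300/833 = -2362.91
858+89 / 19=16391/19 = 862.68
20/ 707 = 0.03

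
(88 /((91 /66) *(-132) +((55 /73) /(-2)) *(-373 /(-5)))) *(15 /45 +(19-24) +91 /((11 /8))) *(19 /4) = -2252488/18405 = -122.38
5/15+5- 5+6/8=13/12 = 1.08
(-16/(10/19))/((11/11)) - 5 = -177/5 = -35.40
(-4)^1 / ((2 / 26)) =-52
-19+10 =-9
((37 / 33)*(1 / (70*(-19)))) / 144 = -37/6320160 = 0.00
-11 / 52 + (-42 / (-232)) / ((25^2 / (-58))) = -7421/32500 = -0.23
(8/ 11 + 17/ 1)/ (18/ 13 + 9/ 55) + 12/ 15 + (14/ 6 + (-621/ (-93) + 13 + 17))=2931851/57195 = 51.26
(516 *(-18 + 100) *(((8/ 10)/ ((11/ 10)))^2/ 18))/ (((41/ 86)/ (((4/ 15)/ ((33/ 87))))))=109815808/59895 = 1833.47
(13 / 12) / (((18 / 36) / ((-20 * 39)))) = -1690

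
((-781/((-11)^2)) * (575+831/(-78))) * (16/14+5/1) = -44796669/2002 = -22375.96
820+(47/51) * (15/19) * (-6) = 263450/323 = 815.63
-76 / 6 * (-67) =2546/3 = 848.67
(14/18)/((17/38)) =1.74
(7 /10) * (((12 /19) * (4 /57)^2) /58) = 112/2983665 = 0.00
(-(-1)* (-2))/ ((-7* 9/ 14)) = 0.44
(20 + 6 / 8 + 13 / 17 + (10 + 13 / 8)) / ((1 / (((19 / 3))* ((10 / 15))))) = 85633/612 = 139.92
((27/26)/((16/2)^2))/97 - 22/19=-3550463/3066752 = -1.16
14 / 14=1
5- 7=-2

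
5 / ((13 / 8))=40/13 = 3.08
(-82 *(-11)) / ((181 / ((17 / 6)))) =7667/543 = 14.12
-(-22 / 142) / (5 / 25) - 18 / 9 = -87/71 = -1.23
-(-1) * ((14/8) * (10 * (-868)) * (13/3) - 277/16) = -65840.65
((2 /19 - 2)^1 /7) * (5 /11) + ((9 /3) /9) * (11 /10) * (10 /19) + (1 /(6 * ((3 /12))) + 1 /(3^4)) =0.75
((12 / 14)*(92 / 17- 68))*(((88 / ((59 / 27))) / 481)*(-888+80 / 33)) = 147612672/37111 = 3977.60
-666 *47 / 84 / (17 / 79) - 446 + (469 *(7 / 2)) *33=6187025/119 = 51991.81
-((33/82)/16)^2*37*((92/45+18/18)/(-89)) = 613349/765998080 = 0.00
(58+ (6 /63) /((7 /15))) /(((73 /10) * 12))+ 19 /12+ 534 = 7672633/14308 = 536.25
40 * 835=33400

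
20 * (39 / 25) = 156/5 = 31.20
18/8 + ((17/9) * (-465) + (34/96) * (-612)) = -6557/6 = -1092.83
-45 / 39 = -15/13 = -1.15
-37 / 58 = -0.64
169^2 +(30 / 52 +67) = 744343/26 = 28628.58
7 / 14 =1/2 = 0.50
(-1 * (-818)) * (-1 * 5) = -4090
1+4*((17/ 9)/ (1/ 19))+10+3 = 1418/9 = 157.56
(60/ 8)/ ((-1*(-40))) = 3/16 = 0.19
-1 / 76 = -0.01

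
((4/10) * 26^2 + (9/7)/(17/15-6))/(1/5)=690197/511 = 1350.68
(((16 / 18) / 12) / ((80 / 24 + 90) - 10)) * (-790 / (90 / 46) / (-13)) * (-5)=-3634/26325 = -0.14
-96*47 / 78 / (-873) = 752/11349 = 0.07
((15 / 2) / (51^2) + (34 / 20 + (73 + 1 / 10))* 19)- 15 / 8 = 49222291/34680 = 1419.33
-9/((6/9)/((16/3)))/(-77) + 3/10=951/770 = 1.24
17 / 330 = 0.05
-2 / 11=-0.18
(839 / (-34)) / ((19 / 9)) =-7551/646 = -11.69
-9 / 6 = -3/2 = -1.50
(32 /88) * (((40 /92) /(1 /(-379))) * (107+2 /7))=-11385160/1771 = -6428.66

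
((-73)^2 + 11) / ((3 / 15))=26700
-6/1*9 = -54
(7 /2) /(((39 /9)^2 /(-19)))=-1197/338 = -3.54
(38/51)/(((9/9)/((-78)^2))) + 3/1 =77115/17 = 4536.18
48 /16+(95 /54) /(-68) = 10921/3672 = 2.97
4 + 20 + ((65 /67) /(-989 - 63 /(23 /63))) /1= 42957833/1789972 = 24.00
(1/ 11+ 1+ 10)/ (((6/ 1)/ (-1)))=-61/33 = -1.85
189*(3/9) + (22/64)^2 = 64633/1024 = 63.12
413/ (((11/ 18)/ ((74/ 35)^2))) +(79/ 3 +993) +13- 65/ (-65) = 23414036/5775 = 4054.38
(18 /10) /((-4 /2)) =-9/10 = -0.90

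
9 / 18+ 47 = 95/2 = 47.50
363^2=131769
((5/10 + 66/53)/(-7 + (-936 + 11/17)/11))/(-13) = 6919/4743076 = 0.00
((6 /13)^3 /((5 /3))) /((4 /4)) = 648/10985 = 0.06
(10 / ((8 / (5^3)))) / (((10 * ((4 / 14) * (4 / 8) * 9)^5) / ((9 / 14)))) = 300125/104976 = 2.86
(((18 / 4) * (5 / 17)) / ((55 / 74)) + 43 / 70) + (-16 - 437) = -5898419/13090 = -450.60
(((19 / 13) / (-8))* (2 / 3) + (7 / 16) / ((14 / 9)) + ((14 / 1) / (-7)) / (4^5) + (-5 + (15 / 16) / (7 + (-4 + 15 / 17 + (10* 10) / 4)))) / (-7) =47159005/68630016 = 0.69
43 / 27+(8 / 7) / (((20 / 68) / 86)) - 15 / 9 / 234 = 2749849/8190 = 335.76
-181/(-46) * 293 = 53033/46 = 1152.89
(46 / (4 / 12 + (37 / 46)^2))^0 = 1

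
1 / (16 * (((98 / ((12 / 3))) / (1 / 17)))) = 1/6664 = 0.00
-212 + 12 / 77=-16312/77 = -211.84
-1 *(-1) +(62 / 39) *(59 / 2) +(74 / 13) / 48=14981/312 = 48.02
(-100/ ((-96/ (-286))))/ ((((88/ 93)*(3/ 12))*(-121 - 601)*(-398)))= -10075/2298848 = 0.00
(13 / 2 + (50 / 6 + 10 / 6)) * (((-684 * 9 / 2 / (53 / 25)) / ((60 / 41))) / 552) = -1156815/39008 = -29.66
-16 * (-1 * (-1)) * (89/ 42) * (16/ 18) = -5696/189 = -30.14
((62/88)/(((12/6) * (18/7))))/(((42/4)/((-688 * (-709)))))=1890194/297 = 6364.29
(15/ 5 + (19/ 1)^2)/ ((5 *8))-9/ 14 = 296/35 = 8.46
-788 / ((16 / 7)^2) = -9653/64 = -150.83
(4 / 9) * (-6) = -8/3 = -2.67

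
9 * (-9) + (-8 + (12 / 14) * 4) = -85.57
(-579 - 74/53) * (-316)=9720476/53 = 183405.21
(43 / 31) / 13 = 43/403 = 0.11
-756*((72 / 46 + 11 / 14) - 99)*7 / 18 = 653541/23 = 28414.83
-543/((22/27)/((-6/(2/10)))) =219915/11 = 19992.27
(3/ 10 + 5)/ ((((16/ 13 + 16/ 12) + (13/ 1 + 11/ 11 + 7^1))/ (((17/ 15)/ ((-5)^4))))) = 11713/28718750 = 0.00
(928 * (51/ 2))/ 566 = 11832/283 = 41.81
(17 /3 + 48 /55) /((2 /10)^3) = 26975/33 = 817.42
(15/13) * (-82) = -1230/13 = -94.62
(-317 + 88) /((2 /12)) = -1374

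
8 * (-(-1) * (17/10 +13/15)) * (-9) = -924/5 = -184.80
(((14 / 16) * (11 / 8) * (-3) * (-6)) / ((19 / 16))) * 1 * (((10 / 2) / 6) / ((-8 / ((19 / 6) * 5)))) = -30.08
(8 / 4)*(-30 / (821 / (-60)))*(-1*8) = -28800/821 = -35.08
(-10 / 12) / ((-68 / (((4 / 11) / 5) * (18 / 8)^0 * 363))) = 11/34 = 0.32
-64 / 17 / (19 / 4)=-256/323 = -0.79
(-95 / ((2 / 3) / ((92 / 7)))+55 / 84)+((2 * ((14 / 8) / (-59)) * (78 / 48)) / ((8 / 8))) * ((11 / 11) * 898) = -1958.77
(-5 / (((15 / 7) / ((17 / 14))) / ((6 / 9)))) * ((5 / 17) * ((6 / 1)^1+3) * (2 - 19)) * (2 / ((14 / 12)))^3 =146880/343 = 428.22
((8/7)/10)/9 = 4/315 = 0.01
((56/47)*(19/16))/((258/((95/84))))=1805/291024 = 0.01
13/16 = 0.81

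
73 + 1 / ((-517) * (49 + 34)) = 73.00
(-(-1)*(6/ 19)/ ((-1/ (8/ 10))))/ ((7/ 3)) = -0.11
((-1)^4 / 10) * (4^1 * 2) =4/5 = 0.80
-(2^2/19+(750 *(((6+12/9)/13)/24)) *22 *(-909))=87074573/247 = 352528.64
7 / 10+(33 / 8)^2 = 5669/320 = 17.72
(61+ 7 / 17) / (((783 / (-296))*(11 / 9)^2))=-31968/2057 = -15.54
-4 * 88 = -352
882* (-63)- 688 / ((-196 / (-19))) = -55632.69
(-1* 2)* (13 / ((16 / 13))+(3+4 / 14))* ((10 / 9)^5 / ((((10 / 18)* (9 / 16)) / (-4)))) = 82720000/137781 = 600.37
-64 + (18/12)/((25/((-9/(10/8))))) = -8054/125 = -64.43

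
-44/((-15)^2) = -44/225 = -0.20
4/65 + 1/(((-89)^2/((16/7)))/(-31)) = 189548/3604055 = 0.05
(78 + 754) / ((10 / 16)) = 6656/5 = 1331.20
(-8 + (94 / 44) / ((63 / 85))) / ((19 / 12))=-3.23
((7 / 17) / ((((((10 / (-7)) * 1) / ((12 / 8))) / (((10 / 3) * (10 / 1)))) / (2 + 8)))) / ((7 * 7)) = -50/17 = -2.94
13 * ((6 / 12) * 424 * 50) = 137800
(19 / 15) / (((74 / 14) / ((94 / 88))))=0.26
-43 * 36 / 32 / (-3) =129/8 = 16.12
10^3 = 1000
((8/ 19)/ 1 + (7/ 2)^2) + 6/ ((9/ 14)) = 5017/228 = 22.00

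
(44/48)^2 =121/144 = 0.84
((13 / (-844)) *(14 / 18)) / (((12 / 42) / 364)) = -57967/3798 = -15.26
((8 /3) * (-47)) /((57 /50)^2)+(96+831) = 8095469/9747 = 830.56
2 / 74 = 0.03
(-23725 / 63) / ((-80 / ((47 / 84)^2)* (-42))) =-10481705/298722816 = -0.04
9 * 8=72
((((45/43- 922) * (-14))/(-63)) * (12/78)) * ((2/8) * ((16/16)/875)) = -39601/4402125 = -0.01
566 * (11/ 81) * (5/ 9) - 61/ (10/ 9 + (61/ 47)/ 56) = -216949702/19587501 = -11.08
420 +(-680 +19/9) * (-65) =400345/9 = 44482.78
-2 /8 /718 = -1/2872 = 0.00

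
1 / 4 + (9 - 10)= -3/4 = -0.75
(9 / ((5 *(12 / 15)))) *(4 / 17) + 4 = 77/17 = 4.53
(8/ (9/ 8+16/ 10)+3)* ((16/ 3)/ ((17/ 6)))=20704/1853 = 11.17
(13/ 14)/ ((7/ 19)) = 247/98 = 2.52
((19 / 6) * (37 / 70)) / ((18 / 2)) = 703/3780 = 0.19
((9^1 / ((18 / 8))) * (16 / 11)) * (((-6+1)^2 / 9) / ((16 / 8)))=800/99 = 8.08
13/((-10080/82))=-533/5040 = -0.11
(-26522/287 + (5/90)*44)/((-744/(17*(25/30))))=1234540/720657 = 1.71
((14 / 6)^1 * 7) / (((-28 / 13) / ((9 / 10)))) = -273/40 = -6.82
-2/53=-0.04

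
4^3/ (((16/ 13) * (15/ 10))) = 104/3 = 34.67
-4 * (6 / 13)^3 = -864/2197 = -0.39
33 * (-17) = -561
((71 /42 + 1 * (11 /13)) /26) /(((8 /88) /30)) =76175/2366 = 32.20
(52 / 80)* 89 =1157/20 = 57.85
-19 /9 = -2.11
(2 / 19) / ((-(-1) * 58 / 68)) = 68/551 = 0.12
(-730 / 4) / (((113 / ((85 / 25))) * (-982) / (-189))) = -234549/221932 = -1.06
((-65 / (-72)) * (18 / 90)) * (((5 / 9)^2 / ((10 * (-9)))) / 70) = -13/1469664 = 0.00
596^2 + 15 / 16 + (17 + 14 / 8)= 5683771/16 = 355235.69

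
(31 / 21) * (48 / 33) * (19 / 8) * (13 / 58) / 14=7657/93786 = 0.08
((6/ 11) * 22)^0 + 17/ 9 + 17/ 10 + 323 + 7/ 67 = 1975991/6030 = 327.69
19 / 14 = 1.36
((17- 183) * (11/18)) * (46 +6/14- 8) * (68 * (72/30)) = -636213.18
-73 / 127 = -0.57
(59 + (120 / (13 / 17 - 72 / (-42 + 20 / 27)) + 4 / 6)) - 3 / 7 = 1526444/14259 = 107.05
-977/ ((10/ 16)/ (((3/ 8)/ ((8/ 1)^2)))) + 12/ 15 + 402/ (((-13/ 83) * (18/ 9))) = -1074667/832 = -1291.67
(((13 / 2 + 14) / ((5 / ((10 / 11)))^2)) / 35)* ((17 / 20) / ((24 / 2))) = 697/508200 = 0.00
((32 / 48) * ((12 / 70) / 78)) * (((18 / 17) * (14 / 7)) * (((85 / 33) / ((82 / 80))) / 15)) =64/123123 = 0.00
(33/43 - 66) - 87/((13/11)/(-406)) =16670841/559 = 29822.61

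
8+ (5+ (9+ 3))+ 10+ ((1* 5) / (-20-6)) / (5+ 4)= 8185/234 = 34.98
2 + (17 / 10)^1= 37/10 = 3.70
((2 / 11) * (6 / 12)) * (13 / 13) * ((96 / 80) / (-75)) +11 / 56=15013/77000 = 0.19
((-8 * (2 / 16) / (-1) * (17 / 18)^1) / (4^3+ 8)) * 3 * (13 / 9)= 221/3888 = 0.06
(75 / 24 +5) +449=3657/8 = 457.12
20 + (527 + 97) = 644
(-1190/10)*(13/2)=-1547/2 = -773.50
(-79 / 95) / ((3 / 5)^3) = -1975/513 = -3.85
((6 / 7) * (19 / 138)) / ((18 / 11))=209/2898 = 0.07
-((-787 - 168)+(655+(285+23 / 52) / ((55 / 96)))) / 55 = -141732/39325 = -3.60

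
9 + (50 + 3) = 62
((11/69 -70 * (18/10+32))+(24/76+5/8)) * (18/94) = -74409207/164312 = -452.85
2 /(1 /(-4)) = -8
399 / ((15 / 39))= 5187/5 = 1037.40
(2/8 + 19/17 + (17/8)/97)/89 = 18331/1174088 = 0.02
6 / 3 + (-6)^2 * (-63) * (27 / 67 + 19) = -2948266/67 = -44003.97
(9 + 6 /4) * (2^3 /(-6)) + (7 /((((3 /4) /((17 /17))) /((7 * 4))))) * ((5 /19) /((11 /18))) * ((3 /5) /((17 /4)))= 6706/3553 = 1.89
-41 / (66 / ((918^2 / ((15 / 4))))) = -7678152/55 = -139602.76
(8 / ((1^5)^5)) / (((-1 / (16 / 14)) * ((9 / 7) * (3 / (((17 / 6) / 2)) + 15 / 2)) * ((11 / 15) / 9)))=-10880/1199 = -9.07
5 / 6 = 0.83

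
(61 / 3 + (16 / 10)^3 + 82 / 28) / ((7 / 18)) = 430887/6125 = 70.35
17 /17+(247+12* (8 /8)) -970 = -710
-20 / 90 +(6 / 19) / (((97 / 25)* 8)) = -14069/66348 = -0.21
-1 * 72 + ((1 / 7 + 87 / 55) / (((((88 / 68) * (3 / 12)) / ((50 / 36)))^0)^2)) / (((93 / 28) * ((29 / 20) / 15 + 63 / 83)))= -518720504/7265687 = -71.39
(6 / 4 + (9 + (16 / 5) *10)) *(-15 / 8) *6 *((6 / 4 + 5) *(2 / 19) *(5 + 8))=-646425/152 = -4252.80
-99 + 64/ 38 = -1849/19 = -97.32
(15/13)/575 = 3/1495 = 0.00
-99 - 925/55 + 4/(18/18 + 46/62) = -33716/297 = -113.52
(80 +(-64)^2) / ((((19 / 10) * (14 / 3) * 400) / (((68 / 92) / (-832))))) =-13311/12725440 = 0.00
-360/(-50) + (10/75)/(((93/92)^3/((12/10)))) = 147899012/20108925 = 7.35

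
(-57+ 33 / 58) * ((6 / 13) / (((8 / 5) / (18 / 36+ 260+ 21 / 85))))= -435246813/102544 = -4244.49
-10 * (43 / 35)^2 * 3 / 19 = -11094/4655 = -2.38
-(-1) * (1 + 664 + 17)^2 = 465124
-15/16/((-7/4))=15/28 = 0.54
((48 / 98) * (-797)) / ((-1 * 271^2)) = 19128/3598609 = 0.01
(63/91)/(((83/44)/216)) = 85536/1079 = 79.27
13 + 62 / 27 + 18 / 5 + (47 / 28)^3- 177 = -454527383/2963520 = -153.37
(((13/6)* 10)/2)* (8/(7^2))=260/147 = 1.77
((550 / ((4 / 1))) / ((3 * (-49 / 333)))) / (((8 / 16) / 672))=-2930400/7 = -418628.57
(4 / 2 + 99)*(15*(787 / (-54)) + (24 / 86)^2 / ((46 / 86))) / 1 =-392801423/17802 = -22065.02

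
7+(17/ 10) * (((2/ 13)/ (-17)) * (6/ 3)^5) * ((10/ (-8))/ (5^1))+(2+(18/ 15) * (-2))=437/65 = 6.72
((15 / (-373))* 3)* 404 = -18180/373 = -48.74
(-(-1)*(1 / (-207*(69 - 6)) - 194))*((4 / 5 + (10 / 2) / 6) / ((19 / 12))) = -7083874/35397 = -200.13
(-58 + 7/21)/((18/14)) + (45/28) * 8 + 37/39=-76280/2457 = -31.05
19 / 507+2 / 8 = 583/2028 = 0.29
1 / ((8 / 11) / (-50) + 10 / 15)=825/538 = 1.53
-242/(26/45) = -5445/13 = -418.85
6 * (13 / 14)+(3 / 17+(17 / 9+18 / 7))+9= 20572/1071 = 19.21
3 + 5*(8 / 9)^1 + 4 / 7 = 505/63 = 8.02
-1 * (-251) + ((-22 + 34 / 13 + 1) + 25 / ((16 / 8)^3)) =24517/104 = 235.74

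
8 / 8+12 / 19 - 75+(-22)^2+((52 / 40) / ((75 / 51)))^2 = 488552979/1187500 = 411.41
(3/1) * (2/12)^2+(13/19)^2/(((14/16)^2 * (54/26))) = 721633/1910412 = 0.38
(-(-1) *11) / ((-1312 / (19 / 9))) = -209/11808 = -0.02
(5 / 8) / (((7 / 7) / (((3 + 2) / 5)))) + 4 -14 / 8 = 23/8 = 2.88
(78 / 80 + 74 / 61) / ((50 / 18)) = 48051/61000 = 0.79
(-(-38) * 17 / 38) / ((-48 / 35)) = -595/48 = -12.40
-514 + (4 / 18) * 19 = -4588/9 = -509.78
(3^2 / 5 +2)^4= 130321/625 = 208.51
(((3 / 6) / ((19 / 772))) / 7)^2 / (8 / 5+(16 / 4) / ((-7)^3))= 1303715/245841 = 5.30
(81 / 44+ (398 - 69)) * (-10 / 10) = -14557/44 = -330.84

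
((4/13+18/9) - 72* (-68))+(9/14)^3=174741909/35672 = 4898.57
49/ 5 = 9.80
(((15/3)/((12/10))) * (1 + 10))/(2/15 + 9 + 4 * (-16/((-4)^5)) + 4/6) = 11000/2367 = 4.65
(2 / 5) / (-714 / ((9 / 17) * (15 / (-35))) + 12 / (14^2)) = 882/6939025 = 0.00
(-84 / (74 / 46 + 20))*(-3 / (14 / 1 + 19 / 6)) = 4968/7313 = 0.68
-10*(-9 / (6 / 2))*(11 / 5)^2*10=1452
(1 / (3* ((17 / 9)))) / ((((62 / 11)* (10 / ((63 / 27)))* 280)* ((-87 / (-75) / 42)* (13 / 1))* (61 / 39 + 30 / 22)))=7623/307127168 = 0.00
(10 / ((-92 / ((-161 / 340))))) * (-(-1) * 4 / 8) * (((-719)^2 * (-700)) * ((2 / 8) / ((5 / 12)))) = -379966335/68 = -5587740.22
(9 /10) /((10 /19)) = 171/100 = 1.71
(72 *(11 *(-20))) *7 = -110880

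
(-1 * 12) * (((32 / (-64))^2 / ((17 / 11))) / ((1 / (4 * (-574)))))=4456.94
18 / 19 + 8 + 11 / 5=1059/95 = 11.15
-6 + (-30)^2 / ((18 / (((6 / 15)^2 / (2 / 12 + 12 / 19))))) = 366/91 = 4.02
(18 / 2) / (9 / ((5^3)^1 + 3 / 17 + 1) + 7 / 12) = 77220/5617 = 13.75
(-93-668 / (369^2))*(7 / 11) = -88645487/1497771 = -59.18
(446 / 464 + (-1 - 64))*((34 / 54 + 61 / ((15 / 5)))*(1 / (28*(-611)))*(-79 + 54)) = -105113275/53582256 = -1.96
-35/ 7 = -5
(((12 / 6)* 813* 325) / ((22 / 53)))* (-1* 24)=-30554018.18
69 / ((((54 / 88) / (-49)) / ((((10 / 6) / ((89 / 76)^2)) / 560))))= -2557324/213867 = -11.96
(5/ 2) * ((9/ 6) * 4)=15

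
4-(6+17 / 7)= -31/7 = -4.43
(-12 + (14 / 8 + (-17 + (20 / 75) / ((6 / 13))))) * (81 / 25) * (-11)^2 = -5228289/500 = -10456.58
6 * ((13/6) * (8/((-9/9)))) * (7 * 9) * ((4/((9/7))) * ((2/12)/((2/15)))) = -25480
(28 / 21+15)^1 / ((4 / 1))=49/12 = 4.08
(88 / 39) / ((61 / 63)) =1848/793 = 2.33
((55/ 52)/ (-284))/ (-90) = 11/265824 = 0.00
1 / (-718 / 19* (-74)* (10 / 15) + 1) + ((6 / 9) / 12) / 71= 179167/135878238 = 0.00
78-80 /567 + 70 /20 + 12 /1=105869/1134 = 93.36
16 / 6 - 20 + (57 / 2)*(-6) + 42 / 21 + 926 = 2219/3 = 739.67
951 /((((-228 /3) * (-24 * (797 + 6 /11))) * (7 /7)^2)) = 3487/5333984 = 0.00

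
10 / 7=1.43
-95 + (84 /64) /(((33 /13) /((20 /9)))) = -93.85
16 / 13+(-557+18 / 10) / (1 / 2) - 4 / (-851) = -61353436/55315 = -1109.16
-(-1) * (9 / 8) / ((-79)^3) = -9/3944312 = 0.00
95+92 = 187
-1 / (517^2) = -1/267289 = 0.00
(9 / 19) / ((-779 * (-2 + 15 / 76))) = 36/106723 = 0.00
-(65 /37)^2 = -4225/1369 = -3.09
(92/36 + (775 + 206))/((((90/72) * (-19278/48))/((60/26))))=-566528/125307 = -4.52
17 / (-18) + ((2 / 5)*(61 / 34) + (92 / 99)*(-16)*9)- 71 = -3450907/16830 = -205.04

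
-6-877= -883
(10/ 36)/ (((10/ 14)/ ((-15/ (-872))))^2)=245/1520768 = 0.00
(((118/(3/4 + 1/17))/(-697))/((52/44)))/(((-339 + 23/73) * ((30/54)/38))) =2945988/82361825 = 0.04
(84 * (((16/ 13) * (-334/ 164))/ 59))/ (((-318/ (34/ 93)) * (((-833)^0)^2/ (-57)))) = -12082784/51667421 = -0.23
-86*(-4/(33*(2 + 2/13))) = 1118/231 = 4.84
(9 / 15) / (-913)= -3/4565 = 0.00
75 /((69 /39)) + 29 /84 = 82567/1932 = 42.74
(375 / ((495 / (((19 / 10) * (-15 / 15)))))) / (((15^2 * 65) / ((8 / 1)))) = -76/96525 = 0.00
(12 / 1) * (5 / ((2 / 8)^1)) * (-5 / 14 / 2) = -300/7 = -42.86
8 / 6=4/3 = 1.33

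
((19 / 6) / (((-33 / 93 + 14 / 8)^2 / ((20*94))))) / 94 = 2921440/89787 = 32.54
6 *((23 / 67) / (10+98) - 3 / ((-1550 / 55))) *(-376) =-23116292/93465 = -247.33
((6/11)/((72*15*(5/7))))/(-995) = -7/9850500 = 0.00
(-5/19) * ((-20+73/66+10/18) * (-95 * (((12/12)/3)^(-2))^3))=-7352775/22 = -334217.05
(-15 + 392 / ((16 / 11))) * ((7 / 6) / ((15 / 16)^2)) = 228032/675 = 337.83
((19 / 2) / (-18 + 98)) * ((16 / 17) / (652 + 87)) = 19/125630 = 0.00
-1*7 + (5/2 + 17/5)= -11/10 = -1.10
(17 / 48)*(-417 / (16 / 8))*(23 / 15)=-54349/480 = -113.23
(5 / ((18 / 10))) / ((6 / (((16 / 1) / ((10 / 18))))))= 40/3 = 13.33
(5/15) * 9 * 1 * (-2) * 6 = -36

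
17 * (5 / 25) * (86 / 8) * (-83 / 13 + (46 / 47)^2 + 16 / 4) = -29949801/574340 = -52.15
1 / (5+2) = 1/7 = 0.14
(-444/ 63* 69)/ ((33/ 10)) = -34040/231 = -147.36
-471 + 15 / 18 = -2821/6 = -470.17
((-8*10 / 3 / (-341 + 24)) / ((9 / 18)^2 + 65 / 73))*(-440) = -32.46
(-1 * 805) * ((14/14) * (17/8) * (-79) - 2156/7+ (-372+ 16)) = 5357275/8 = 669659.38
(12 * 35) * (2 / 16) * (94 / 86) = 4935/86 = 57.38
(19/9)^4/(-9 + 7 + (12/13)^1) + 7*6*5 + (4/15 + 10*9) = 129432607/459270 = 281.82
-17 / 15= -1.13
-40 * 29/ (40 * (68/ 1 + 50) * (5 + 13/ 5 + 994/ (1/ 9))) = -145/5282624 = 0.00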